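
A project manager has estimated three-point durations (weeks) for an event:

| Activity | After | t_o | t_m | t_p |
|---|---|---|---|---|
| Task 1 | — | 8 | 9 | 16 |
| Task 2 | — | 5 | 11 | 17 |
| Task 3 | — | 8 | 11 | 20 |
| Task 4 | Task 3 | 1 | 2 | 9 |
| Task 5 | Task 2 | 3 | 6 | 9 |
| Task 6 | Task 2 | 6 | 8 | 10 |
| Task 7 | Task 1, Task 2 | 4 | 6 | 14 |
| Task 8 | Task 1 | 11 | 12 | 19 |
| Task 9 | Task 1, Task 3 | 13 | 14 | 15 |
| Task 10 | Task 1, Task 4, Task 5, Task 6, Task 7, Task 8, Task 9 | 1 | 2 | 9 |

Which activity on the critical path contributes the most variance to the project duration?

te_Task 1 = (8 + 4·9 + 16)/6 = 60/6 = 10; σ²_Task 1 = ((16−8)/6)² = 1.778
te_Task 2 = (5 + 4·11 + 17)/6 = 66/6 = 11; σ²_Task 2 = ((17−5)/6)² = 4.000
te_Task 3 = (8 + 4·11 + 20)/6 = 72/6 = 12; σ²_Task 3 = ((20−8)/6)² = 4.000
te_Task 4 = (1 + 4·2 + 9)/6 = 18/6 = 3; σ²_Task 4 = ((9−1)/6)² = 1.778
te_Task 5 = (3 + 4·6 + 9)/6 = 36/6 = 6; σ²_Task 5 = ((9−3)/6)² = 1.000
te_Task 6 = (6 + 4·8 + 10)/6 = 48/6 = 8; σ²_Task 6 = ((10−6)/6)² = 0.444
te_Task 7 = (4 + 4·6 + 14)/6 = 42/6 = 7; σ²_Task 7 = ((14−4)/6)² = 2.778
te_Task 8 = (11 + 4·12 + 19)/6 = 78/6 = 13; σ²_Task 8 = ((19−11)/6)² = 1.778
te_Task 9 = (13 + 4·14 + 15)/6 = 84/6 = 14; σ²_Task 9 = ((15−13)/6)² = 0.111
te_Task 10 = (1 + 4·2 + 9)/6 = 18/6 = 3; σ²_Task 10 = ((9−1)/6)² = 1.778

Forward pass:
ES_Task 1 = 0; EF_Task 1 = 10
ES_Task 2 = 0; EF_Task 2 = 11
ES_Task 3 = 0; EF_Task 3 = 12
ES_Task 4 = 12; EF_Task 4 = 12+3 = 15
ES_Task 5 = 11; EF_Task 5 = 11+6 = 17
ES_Task 6 = 11; EF_Task 6 = 11+8 = 19
ES_Task 7 = max(EF_Task 1=10, EF_Task 2=11) = 11; EF_Task 7 = 11+7 = 18
ES_Task 8 = 10; EF_Task 8 = 10+13 = 23
ES_Task 9 = max(EF_Task 1=10, EF_Task 3=12) = 12; EF_Task 9 = 12+14 = 26
ES_Task 10 = max(EF_Task 1=10, EF_Task 4=15, EF_Task 5=17, EF_Task 6=19, EF_Task 7=18, EF_Task 8=23, EF_Task 9=26) = 26; EF_Task 10 = 26+3 = 29
Expected project duration μ = 29 weeks. Critical path: Task 3 → Task 9 → Task 10.

Variances on critical path: σ²_Task 3=4.000, σ²_Task 9=0.111, σ²_Task 10=1.778.
Largest is σ²_Task 3 = 4.000.

Task 3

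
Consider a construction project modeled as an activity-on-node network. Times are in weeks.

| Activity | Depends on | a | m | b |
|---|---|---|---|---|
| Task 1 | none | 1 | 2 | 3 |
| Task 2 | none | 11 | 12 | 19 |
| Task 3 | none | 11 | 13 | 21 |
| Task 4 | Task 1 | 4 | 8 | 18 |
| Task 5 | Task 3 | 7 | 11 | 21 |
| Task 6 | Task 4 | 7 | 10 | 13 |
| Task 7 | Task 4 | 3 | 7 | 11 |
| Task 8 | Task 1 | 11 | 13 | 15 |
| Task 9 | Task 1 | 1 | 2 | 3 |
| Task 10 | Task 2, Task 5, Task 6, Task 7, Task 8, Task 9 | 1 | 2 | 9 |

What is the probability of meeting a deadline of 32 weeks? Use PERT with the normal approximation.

0.829

te_Task 1 = (1 + 4·2 + 3)/6 = 12/6 = 2; σ²_Task 1 = ((3−1)/6)² = 0.111
te_Task 2 = (11 + 4·12 + 19)/6 = 78/6 = 13; σ²_Task 2 = ((19−11)/6)² = 1.778
te_Task 3 = (11 + 4·13 + 21)/6 = 84/6 = 14; σ²_Task 3 = ((21−11)/6)² = 2.778
te_Task 4 = (4 + 4·8 + 18)/6 = 54/6 = 9; σ²_Task 4 = ((18−4)/6)² = 5.444
te_Task 5 = (7 + 4·11 + 21)/6 = 72/6 = 12; σ²_Task 5 = ((21−7)/6)² = 5.444
te_Task 6 = (7 + 4·10 + 13)/6 = 60/6 = 10; σ²_Task 6 = ((13−7)/6)² = 1.000
te_Task 7 = (3 + 4·7 + 11)/6 = 42/6 = 7; σ²_Task 7 = ((11−3)/6)² = 1.778
te_Task 8 = (11 + 4·13 + 15)/6 = 78/6 = 13; σ²_Task 8 = ((15−11)/6)² = 0.444
te_Task 9 = (1 + 4·2 + 3)/6 = 12/6 = 2; σ²_Task 9 = ((3−1)/6)² = 0.111
te_Task 10 = (1 + 4·2 + 9)/6 = 18/6 = 3; σ²_Task 10 = ((9−1)/6)² = 1.778

Forward pass:
ES_Task 1 = 0; EF_Task 1 = 2
ES_Task 2 = 0; EF_Task 2 = 13
ES_Task 3 = 0; EF_Task 3 = 14
ES_Task 4 = 2; EF_Task 4 = 2+9 = 11
ES_Task 5 = 14; EF_Task 5 = 14+12 = 26
ES_Task 6 = 11; EF_Task 6 = 11+10 = 21
ES_Task 7 = 11; EF_Task 7 = 11+7 = 18
ES_Task 8 = 2; EF_Task 8 = 2+13 = 15
ES_Task 9 = 2; EF_Task 9 = 2+2 = 4
ES_Task 10 = max(EF_Task 2=13, EF_Task 5=26, EF_Task 6=21, EF_Task 7=18, EF_Task 8=15, EF_Task 9=4) = 26; EF_Task 10 = 26+3 = 29
Expected project duration μ = 29 weeks. Critical path: Task 3 → Task 5 → Task 10.

Variance along critical path = 2.778 + 5.444 + 1.778 = 10.000; σ = √10.000 = 3.162 weeks.
Z = (32 − 29) / 3.162 = 0.949
P(T ≤ 32) = Φ(0.949) ≈ 0.829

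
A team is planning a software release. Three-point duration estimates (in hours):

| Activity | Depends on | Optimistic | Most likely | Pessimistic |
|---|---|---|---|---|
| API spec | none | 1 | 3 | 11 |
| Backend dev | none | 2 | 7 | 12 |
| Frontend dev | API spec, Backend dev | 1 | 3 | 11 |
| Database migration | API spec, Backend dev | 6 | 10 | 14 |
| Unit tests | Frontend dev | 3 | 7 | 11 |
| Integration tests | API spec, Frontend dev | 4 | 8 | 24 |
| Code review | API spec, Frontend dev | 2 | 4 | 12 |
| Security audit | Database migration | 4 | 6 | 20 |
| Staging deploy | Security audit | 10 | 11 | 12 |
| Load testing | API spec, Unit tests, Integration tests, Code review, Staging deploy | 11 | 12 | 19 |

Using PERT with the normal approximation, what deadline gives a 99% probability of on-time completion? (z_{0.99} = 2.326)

57.6 hours

te_API spec = (1 + 4·3 + 11)/6 = 24/6 = 4; σ²_API spec = ((11−1)/6)² = 2.778
te_Backend dev = (2 + 4·7 + 12)/6 = 42/6 = 7; σ²_Backend dev = ((12−2)/6)² = 2.778
te_Frontend dev = (1 + 4·3 + 11)/6 = 24/6 = 4; σ²_Frontend dev = ((11−1)/6)² = 2.778
te_Database migration = (6 + 4·10 + 14)/6 = 60/6 = 10; σ²_Database migration = ((14−6)/6)² = 1.778
te_Unit tests = (3 + 4·7 + 11)/6 = 42/6 = 7; σ²_Unit tests = ((11−3)/6)² = 1.778
te_Integration tests = (4 + 4·8 + 24)/6 = 60/6 = 10; σ²_Integration tests = ((24−4)/6)² = 11.111
te_Code review = (2 + 4·4 + 12)/6 = 30/6 = 5; σ²_Code review = ((12−2)/6)² = 2.778
te_Security audit = (4 + 4·6 + 20)/6 = 48/6 = 8; σ²_Security audit = ((20−4)/6)² = 7.111
te_Staging deploy = (10 + 4·11 + 12)/6 = 66/6 = 11; σ²_Staging deploy = ((12−10)/6)² = 0.111
te_Load testing = (11 + 4·12 + 19)/6 = 78/6 = 13; σ²_Load testing = ((19−11)/6)² = 1.778

Forward pass:
ES_API spec = 0; EF_API spec = 4
ES_Backend dev = 0; EF_Backend dev = 7
ES_Frontend dev = max(EF_API spec=4, EF_Backend dev=7) = 7; EF_Frontend dev = 7+4 = 11
ES_Database migration = max(EF_API spec=4, EF_Backend dev=7) = 7; EF_Database migration = 7+10 = 17
ES_Unit tests = 11; EF_Unit tests = 11+7 = 18
ES_Integration tests = max(EF_API spec=4, EF_Frontend dev=11) = 11; EF_Integration tests = 11+10 = 21
ES_Code review = max(EF_API spec=4, EF_Frontend dev=11) = 11; EF_Code review = 11+5 = 16
ES_Security audit = 17; EF_Security audit = 17+8 = 25
ES_Staging deploy = 25; EF_Staging deploy = 25+11 = 36
ES_Load testing = max(EF_API spec=4, EF_Unit tests=18, EF_Integration tests=21, EF_Code review=16, EF_Staging deploy=36) = 36; EF_Load testing = 36+13 = 49
Expected project duration μ = 49 hours. Critical path: Backend dev → Database migration → Security audit → Staging deploy → Load testing.

Variance along critical path = 2.778 + 1.778 + 7.111 + 0.111 + 1.778 = 13.556; σ = 3.682 hours.
D = μ + z·σ = 49 + 2.326·3.682 = 57.6 hours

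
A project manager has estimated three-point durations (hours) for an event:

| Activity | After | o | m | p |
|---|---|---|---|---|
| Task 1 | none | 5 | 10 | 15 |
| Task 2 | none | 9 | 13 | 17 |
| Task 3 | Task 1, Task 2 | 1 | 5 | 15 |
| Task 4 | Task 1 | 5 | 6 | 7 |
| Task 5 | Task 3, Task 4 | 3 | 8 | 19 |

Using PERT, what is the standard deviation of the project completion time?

te_Task 1 = (5 + 4·10 + 15)/6 = 60/6 = 10; σ²_Task 1 = ((15−5)/6)² = 2.778
te_Task 2 = (9 + 4·13 + 17)/6 = 78/6 = 13; σ²_Task 2 = ((17−9)/6)² = 1.778
te_Task 3 = (1 + 4·5 + 15)/6 = 36/6 = 6; σ²_Task 3 = ((15−1)/6)² = 5.444
te_Task 4 = (5 + 4·6 + 7)/6 = 36/6 = 6; σ²_Task 4 = ((7−5)/6)² = 0.111
te_Task 5 = (3 + 4·8 + 19)/6 = 54/6 = 9; σ²_Task 5 = ((19−3)/6)² = 7.111

Forward pass:
ES_Task 1 = 0; EF_Task 1 = 10
ES_Task 2 = 0; EF_Task 2 = 13
ES_Task 3 = max(EF_Task 1=10, EF_Task 2=13) = 13; EF_Task 3 = 13+6 = 19
ES_Task 4 = 10; EF_Task 4 = 10+6 = 16
ES_Task 5 = max(EF_Task 3=19, EF_Task 4=16) = 19; EF_Task 5 = 19+9 = 28
Expected project duration μ = 28 hours. Critical path: Task 2 → Task 3 → Task 5.

Variance along critical path = 1.778 + 5.444 + 7.111 = 14.333
σ = √14.333 = 3.786 hours

3.79 hours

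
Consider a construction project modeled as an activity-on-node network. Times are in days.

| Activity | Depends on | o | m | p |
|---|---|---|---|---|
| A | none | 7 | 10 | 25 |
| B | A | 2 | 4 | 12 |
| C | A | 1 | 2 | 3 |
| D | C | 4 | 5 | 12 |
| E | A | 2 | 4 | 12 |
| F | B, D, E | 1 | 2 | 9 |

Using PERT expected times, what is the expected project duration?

te_A = (7 + 4·10 + 25)/6 = 72/6 = 12
te_B = (2 + 4·4 + 12)/6 = 30/6 = 5
te_C = (1 + 4·2 + 3)/6 = 12/6 = 2
te_D = (4 + 4·5 + 12)/6 = 36/6 = 6
te_E = (2 + 4·4 + 12)/6 = 30/6 = 5
te_F = (1 + 4·2 + 9)/6 = 18/6 = 3

Forward pass:
ES_A = 0; EF_A = 12
ES_B = 12; EF_B = 12+5 = 17
ES_C = 12; EF_C = 12+2 = 14
ES_D = 14; EF_D = 14+6 = 20
ES_E = 12; EF_E = 12+5 = 17
ES_F = max(EF_B=17, EF_D=20, EF_E=17) = 20; EF_F = 20+3 = 23
Expected project duration μ = 23 days. Critical path: A → C → D → F.

23 days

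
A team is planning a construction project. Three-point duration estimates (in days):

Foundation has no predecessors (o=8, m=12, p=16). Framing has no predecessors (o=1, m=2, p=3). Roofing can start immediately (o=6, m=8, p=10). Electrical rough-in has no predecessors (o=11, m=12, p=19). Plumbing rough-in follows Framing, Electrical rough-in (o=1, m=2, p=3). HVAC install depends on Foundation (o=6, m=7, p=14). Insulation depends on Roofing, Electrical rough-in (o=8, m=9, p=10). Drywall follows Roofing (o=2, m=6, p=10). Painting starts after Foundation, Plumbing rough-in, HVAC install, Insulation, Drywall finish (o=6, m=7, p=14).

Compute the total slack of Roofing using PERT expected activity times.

5 days

te_Foundation = (8 + 4·12 + 16)/6 = 72/6 = 12
te_Framing = (1 + 4·2 + 3)/6 = 12/6 = 2
te_Roofing = (6 + 4·8 + 10)/6 = 48/6 = 8
te_Electrical rough-in = (11 + 4·12 + 19)/6 = 78/6 = 13
te_Plumbing rough-in = (1 + 4·2 + 3)/6 = 12/6 = 2
te_HVAC install = (6 + 4·7 + 14)/6 = 48/6 = 8
te_Insulation = (8 + 4·9 + 10)/6 = 54/6 = 9
te_Drywall = (2 + 4·6 + 10)/6 = 36/6 = 6
te_Painting = (6 + 4·7 + 14)/6 = 48/6 = 8

Forward pass:
ES_Foundation = 0; EF_Foundation = 12
ES_Framing = 0; EF_Framing = 2
ES_Roofing = 0; EF_Roofing = 8
ES_Electrical rough-in = 0; EF_Electrical rough-in = 13
ES_Plumbing rough-in = max(EF_Framing=2, EF_Electrical rough-in=13) = 13; EF_Plumbing rough-in = 13+2 = 15
ES_HVAC install = 12; EF_HVAC install = 12+8 = 20
ES_Insulation = max(EF_Roofing=8, EF_Electrical rough-in=13) = 13; EF_Insulation = 13+9 = 22
ES_Drywall = 8; EF_Drywall = 8+6 = 14
ES_Painting = max(EF_Foundation=12, EF_Plumbing rough-in=15, EF_HVAC install=20, EF_Insulation=22, EF_Drywall=14) = 22; EF_Painting = 22+8 = 30
Expected project duration μ = 30 days. Critical path: Electrical rough-in → Insulation → Painting.

Backward pass:
LF_Painting = 30; LS_Painting = 30−8 = 22
LF_Drywall = LS_Painting = 22; LS_Drywall = 22−6 = 16
LF_Insulation = LS_Painting = 22; LS_Insulation = 22−9 = 13
LF_HVAC install = LS_Painting = 22; LS_HVAC install = 22−8 = 14
LF_Plumbing rough-in = LS_Painting = 22; LS_Plumbing rough-in = 22−2 = 20
LF_Electrical rough-in = min(LS_Plumbing rough-in=20, LS_Insulation=13) = 13; LS_Electrical rough-in = 13−13 = 0
LF_Roofing = min(LS_Insulation=13, LS_Drywall=16) = 13; LS_Roofing = 13−8 = 5
LF_Framing = LS_Plumbing rough-in = 20; LS_Framing = 20−2 = 18
LF_Foundation = min(LS_HVAC install=14, LS_Painting=22) = 14; LS_Foundation = 14−12 = 2
Slack_Roofing = LS_Roofing − ES_Roofing = 5 − 0 = 5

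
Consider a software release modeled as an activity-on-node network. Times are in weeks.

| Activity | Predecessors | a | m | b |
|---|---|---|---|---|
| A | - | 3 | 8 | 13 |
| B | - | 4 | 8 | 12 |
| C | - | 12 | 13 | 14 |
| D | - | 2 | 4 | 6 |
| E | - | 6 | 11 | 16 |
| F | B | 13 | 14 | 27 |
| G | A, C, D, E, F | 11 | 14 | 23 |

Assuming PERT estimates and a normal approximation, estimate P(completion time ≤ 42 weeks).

0.815

te_A = (3 + 4·8 + 13)/6 = 48/6 = 8; σ²_A = ((13−3)/6)² = 2.778
te_B = (4 + 4·8 + 12)/6 = 48/6 = 8; σ²_B = ((12−4)/6)² = 1.778
te_C = (12 + 4·13 + 14)/6 = 78/6 = 13; σ²_C = ((14−12)/6)² = 0.111
te_D = (2 + 4·4 + 6)/6 = 24/6 = 4; σ²_D = ((6−2)/6)² = 0.444
te_E = (6 + 4·11 + 16)/6 = 66/6 = 11; σ²_E = ((16−6)/6)² = 2.778
te_F = (13 + 4·14 + 27)/6 = 96/6 = 16; σ²_F = ((27−13)/6)² = 5.444
te_G = (11 + 4·14 + 23)/6 = 90/6 = 15; σ²_G = ((23−11)/6)² = 4.000

Forward pass:
ES_A = 0; EF_A = 8
ES_B = 0; EF_B = 8
ES_C = 0; EF_C = 13
ES_D = 0; EF_D = 4
ES_E = 0; EF_E = 11
ES_F = 8; EF_F = 8+16 = 24
ES_G = max(EF_A=8, EF_C=13, EF_D=4, EF_E=11, EF_F=24) = 24; EF_G = 24+15 = 39
Expected project duration μ = 39 weeks. Critical path: B → F → G.

Variance along critical path = 1.778 + 5.444 + 4.000 = 11.222; σ = √11.222 = 3.350 weeks.
Z = (42 − 39) / 3.350 = 0.896
P(T ≤ 42) = Φ(0.896) ≈ 0.815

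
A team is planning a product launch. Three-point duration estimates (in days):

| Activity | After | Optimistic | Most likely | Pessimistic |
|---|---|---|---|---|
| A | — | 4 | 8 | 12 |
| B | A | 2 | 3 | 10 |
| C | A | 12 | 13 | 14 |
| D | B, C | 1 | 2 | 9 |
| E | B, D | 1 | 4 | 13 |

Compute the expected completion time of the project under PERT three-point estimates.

29 days

te_A = (4 + 4·8 + 12)/6 = 48/6 = 8
te_B = (2 + 4·3 + 10)/6 = 24/6 = 4
te_C = (12 + 4·13 + 14)/6 = 78/6 = 13
te_D = (1 + 4·2 + 9)/6 = 18/6 = 3
te_E = (1 + 4·4 + 13)/6 = 30/6 = 5

Forward pass:
ES_A = 0; EF_A = 8
ES_B = 8; EF_B = 8+4 = 12
ES_C = 8; EF_C = 8+13 = 21
ES_D = max(EF_B=12, EF_C=21) = 21; EF_D = 21+3 = 24
ES_E = max(EF_B=12, EF_D=24) = 24; EF_E = 24+5 = 29
Expected project duration μ = 29 days. Critical path: A → C → D → E.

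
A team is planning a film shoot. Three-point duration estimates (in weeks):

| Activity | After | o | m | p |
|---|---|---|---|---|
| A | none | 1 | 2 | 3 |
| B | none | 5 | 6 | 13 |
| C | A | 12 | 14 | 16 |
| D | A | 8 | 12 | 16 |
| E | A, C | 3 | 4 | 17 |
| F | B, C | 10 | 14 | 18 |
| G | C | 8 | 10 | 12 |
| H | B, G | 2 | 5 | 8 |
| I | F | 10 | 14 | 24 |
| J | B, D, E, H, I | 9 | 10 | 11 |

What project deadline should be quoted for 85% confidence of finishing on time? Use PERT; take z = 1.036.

te_A = (1 + 4·2 + 3)/6 = 12/6 = 2; σ²_A = ((3−1)/6)² = 0.111
te_B = (5 + 4·6 + 13)/6 = 42/6 = 7; σ²_B = ((13−5)/6)² = 1.778
te_C = (12 + 4·14 + 16)/6 = 84/6 = 14; σ²_C = ((16−12)/6)² = 0.444
te_D = (8 + 4·12 + 16)/6 = 72/6 = 12; σ²_D = ((16−8)/6)² = 1.778
te_E = (3 + 4·4 + 17)/6 = 36/6 = 6; σ²_E = ((17−3)/6)² = 5.444
te_F = (10 + 4·14 + 18)/6 = 84/6 = 14; σ²_F = ((18−10)/6)² = 1.778
te_G = (8 + 4·10 + 12)/6 = 60/6 = 10; σ²_G = ((12−8)/6)² = 0.444
te_H = (2 + 4·5 + 8)/6 = 30/6 = 5; σ²_H = ((8−2)/6)² = 1.000
te_I = (10 + 4·14 + 24)/6 = 90/6 = 15; σ²_I = ((24−10)/6)² = 5.444
te_J = (9 + 4·10 + 11)/6 = 60/6 = 10; σ²_J = ((11−9)/6)² = 0.111

Forward pass:
ES_A = 0; EF_A = 2
ES_B = 0; EF_B = 7
ES_C = 2; EF_C = 2+14 = 16
ES_D = 2; EF_D = 2+12 = 14
ES_E = max(EF_A=2, EF_C=16) = 16; EF_E = 16+6 = 22
ES_F = max(EF_B=7, EF_C=16) = 16; EF_F = 16+14 = 30
ES_G = 16; EF_G = 16+10 = 26
ES_H = max(EF_B=7, EF_G=26) = 26; EF_H = 26+5 = 31
ES_I = 30; EF_I = 30+15 = 45
ES_J = max(EF_B=7, EF_D=14, EF_E=22, EF_H=31, EF_I=45) = 45; EF_J = 45+10 = 55
Expected project duration μ = 55 weeks. Critical path: A → C → F → I → J.

Variance along critical path = 0.111 + 0.444 + 1.778 + 5.444 + 0.111 = 7.889; σ = 2.809 weeks.
D = μ + z·σ = 55 + 1.036·2.809 = 57.9 weeks

57.9 weeks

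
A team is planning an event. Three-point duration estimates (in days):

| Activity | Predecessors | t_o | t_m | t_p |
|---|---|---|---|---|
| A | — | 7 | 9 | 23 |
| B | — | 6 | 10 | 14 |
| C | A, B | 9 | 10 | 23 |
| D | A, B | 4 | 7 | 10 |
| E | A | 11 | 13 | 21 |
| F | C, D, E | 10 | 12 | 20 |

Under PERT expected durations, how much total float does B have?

te_A = (7 + 4·9 + 23)/6 = 66/6 = 11
te_B = (6 + 4·10 + 14)/6 = 60/6 = 10
te_C = (9 + 4·10 + 23)/6 = 72/6 = 12
te_D = (4 + 4·7 + 10)/6 = 42/6 = 7
te_E = (11 + 4·13 + 21)/6 = 84/6 = 14
te_F = (10 + 4·12 + 20)/6 = 78/6 = 13

Forward pass:
ES_A = 0; EF_A = 11
ES_B = 0; EF_B = 10
ES_C = max(EF_A=11, EF_B=10) = 11; EF_C = 11+12 = 23
ES_D = max(EF_A=11, EF_B=10) = 11; EF_D = 11+7 = 18
ES_E = 11; EF_E = 11+14 = 25
ES_F = max(EF_C=23, EF_D=18, EF_E=25) = 25; EF_F = 25+13 = 38
Expected project duration μ = 38 days. Critical path: A → E → F.

Backward pass:
LF_F = 38; LS_F = 38−13 = 25
LF_E = LS_F = 25; LS_E = 25−14 = 11
LF_D = LS_F = 25; LS_D = 25−7 = 18
LF_C = LS_F = 25; LS_C = 25−12 = 13
LF_B = min(LS_C=13, LS_D=18) = 13; LS_B = 13−10 = 3
LF_A = min(LS_C=13, LS_D=18, LS_E=11) = 11; LS_A = 11−11 = 0
Slack_B = LS_B − ES_B = 3 − 0 = 3

3 days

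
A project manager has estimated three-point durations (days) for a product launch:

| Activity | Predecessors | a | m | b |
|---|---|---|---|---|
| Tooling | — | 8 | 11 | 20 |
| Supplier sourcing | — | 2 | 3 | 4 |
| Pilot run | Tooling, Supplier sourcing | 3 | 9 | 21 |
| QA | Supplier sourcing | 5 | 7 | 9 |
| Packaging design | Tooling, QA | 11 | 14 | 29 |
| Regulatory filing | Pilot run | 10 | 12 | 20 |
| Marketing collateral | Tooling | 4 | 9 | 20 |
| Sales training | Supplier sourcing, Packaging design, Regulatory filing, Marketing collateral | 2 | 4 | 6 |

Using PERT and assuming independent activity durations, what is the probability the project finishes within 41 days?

te_Tooling = (8 + 4·11 + 20)/6 = 72/6 = 12; σ²_Tooling = ((20−8)/6)² = 4.000
te_Supplier sourcing = (2 + 4·3 + 4)/6 = 18/6 = 3; σ²_Supplier sourcing = ((4−2)/6)² = 0.111
te_Pilot run = (3 + 4·9 + 21)/6 = 60/6 = 10; σ²_Pilot run = ((21−3)/6)² = 9.000
te_QA = (5 + 4·7 + 9)/6 = 42/6 = 7; σ²_QA = ((9−5)/6)² = 0.444
te_Packaging design = (11 + 4·14 + 29)/6 = 96/6 = 16; σ²_Packaging design = ((29−11)/6)² = 9.000
te_Regulatory filing = (10 + 4·12 + 20)/6 = 78/6 = 13; σ²_Regulatory filing = ((20−10)/6)² = 2.778
te_Marketing collateral = (4 + 4·9 + 20)/6 = 60/6 = 10; σ²_Marketing collateral = ((20−4)/6)² = 7.111
te_Sales training = (2 + 4·4 + 6)/6 = 24/6 = 4; σ²_Sales training = ((6−2)/6)² = 0.444

Forward pass:
ES_Tooling = 0; EF_Tooling = 12
ES_Supplier sourcing = 0; EF_Supplier sourcing = 3
ES_Pilot run = max(EF_Tooling=12, EF_Supplier sourcing=3) = 12; EF_Pilot run = 12+10 = 22
ES_QA = 3; EF_QA = 3+7 = 10
ES_Packaging design = max(EF_Tooling=12, EF_QA=10) = 12; EF_Packaging design = 12+16 = 28
ES_Regulatory filing = 22; EF_Regulatory filing = 22+13 = 35
ES_Marketing collateral = 12; EF_Marketing collateral = 12+10 = 22
ES_Sales training = max(EF_Supplier sourcing=3, EF_Packaging design=28, EF_Regulatory filing=35, EF_Marketing collateral=22) = 35; EF_Sales training = 35+4 = 39
Expected project duration μ = 39 days. Critical path: Tooling → Pilot run → Regulatory filing → Sales training.

Variance along critical path = 4.000 + 9.000 + 2.778 + 0.444 = 16.222; σ = √16.222 = 4.028 days.
Z = (41 − 39) / 4.028 = 0.497
P(T ≤ 41) = Φ(0.497) ≈ 0.690

0.690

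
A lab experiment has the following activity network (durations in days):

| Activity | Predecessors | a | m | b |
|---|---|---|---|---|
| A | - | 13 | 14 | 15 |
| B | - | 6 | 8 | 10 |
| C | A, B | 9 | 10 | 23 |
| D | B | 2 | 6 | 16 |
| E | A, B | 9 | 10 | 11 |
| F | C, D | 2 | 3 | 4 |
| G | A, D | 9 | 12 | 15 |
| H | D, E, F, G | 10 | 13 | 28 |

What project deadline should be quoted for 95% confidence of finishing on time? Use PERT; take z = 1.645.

50.3 days

te_A = (13 + 4·14 + 15)/6 = 84/6 = 14; σ²_A = ((15−13)/6)² = 0.111
te_B = (6 + 4·8 + 10)/6 = 48/6 = 8; σ²_B = ((10−6)/6)² = 0.444
te_C = (9 + 4·10 + 23)/6 = 72/6 = 12; σ²_C = ((23−9)/6)² = 5.444
te_D = (2 + 4·6 + 16)/6 = 42/6 = 7; σ²_D = ((16−2)/6)² = 5.444
te_E = (9 + 4·10 + 11)/6 = 60/6 = 10; σ²_E = ((11−9)/6)² = 0.111
te_F = (2 + 4·3 + 4)/6 = 18/6 = 3; σ²_F = ((4−2)/6)² = 0.111
te_G = (9 + 4·12 + 15)/6 = 72/6 = 12; σ²_G = ((15−9)/6)² = 1.000
te_H = (10 + 4·13 + 28)/6 = 90/6 = 15; σ²_H = ((28−10)/6)² = 9.000

Forward pass:
ES_A = 0; EF_A = 14
ES_B = 0; EF_B = 8
ES_C = max(EF_A=14, EF_B=8) = 14; EF_C = 14+12 = 26
ES_D = 8; EF_D = 8+7 = 15
ES_E = max(EF_A=14, EF_B=8) = 14; EF_E = 14+10 = 24
ES_F = max(EF_C=26, EF_D=15) = 26; EF_F = 26+3 = 29
ES_G = max(EF_A=14, EF_D=15) = 15; EF_G = 15+12 = 27
ES_H = max(EF_D=15, EF_E=24, EF_F=29, EF_G=27) = 29; EF_H = 29+15 = 44
Expected project duration μ = 44 days. Critical path: A → C → F → H.

Variance along critical path = 0.111 + 5.444 + 0.111 + 9.000 = 14.667; σ = 3.830 days.
D = μ + z·σ = 44 + 1.645·3.830 = 50.3 days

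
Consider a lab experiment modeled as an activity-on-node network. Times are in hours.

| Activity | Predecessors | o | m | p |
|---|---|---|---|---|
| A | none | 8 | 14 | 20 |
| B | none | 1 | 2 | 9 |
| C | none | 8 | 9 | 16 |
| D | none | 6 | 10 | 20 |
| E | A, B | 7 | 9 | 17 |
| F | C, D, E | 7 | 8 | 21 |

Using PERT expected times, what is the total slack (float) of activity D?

13 hours

te_A = (8 + 4·14 + 20)/6 = 84/6 = 14
te_B = (1 + 4·2 + 9)/6 = 18/6 = 3
te_C = (8 + 4·9 + 16)/6 = 60/6 = 10
te_D = (6 + 4·10 + 20)/6 = 66/6 = 11
te_E = (7 + 4·9 + 17)/6 = 60/6 = 10
te_F = (7 + 4·8 + 21)/6 = 60/6 = 10

Forward pass:
ES_A = 0; EF_A = 14
ES_B = 0; EF_B = 3
ES_C = 0; EF_C = 10
ES_D = 0; EF_D = 11
ES_E = max(EF_A=14, EF_B=3) = 14; EF_E = 14+10 = 24
ES_F = max(EF_C=10, EF_D=11, EF_E=24) = 24; EF_F = 24+10 = 34
Expected project duration μ = 34 hours. Critical path: A → E → F.

Backward pass:
LF_F = 34; LS_F = 34−10 = 24
LF_E = LS_F = 24; LS_E = 24−10 = 14
LF_D = LS_F = 24; LS_D = 24−11 = 13
LF_C = LS_F = 24; LS_C = 24−10 = 14
LF_B = LS_E = 14; LS_B = 14−3 = 11
LF_A = LS_E = 14; LS_A = 14−14 = 0
Slack_D = LS_D − ES_D = 13 − 0 = 13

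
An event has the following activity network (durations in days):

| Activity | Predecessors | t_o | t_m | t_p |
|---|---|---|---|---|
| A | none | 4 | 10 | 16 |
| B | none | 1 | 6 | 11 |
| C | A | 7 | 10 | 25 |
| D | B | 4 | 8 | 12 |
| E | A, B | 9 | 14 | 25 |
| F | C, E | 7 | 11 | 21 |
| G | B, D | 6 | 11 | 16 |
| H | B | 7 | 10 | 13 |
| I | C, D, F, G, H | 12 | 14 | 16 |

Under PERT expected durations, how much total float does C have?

te_A = (4 + 4·10 + 16)/6 = 60/6 = 10
te_B = (1 + 4·6 + 11)/6 = 36/6 = 6
te_C = (7 + 4·10 + 25)/6 = 72/6 = 12
te_D = (4 + 4·8 + 12)/6 = 48/6 = 8
te_E = (9 + 4·14 + 25)/6 = 90/6 = 15
te_F = (7 + 4·11 + 21)/6 = 72/6 = 12
te_G = (6 + 4·11 + 16)/6 = 66/6 = 11
te_H = (7 + 4·10 + 13)/6 = 60/6 = 10
te_I = (12 + 4·14 + 16)/6 = 84/6 = 14

Forward pass:
ES_A = 0; EF_A = 10
ES_B = 0; EF_B = 6
ES_C = 10; EF_C = 10+12 = 22
ES_D = 6; EF_D = 6+8 = 14
ES_E = max(EF_A=10, EF_B=6) = 10; EF_E = 10+15 = 25
ES_F = max(EF_C=22, EF_E=25) = 25; EF_F = 25+12 = 37
ES_G = max(EF_B=6, EF_D=14) = 14; EF_G = 14+11 = 25
ES_H = 6; EF_H = 6+10 = 16
ES_I = max(EF_C=22, EF_D=14, EF_F=37, EF_G=25, EF_H=16) = 37; EF_I = 37+14 = 51
Expected project duration μ = 51 days. Critical path: A → E → F → I.

Backward pass:
LF_I = 51; LS_I = 51−14 = 37
LF_H = LS_I = 37; LS_H = 37−10 = 27
LF_G = LS_I = 37; LS_G = 37−11 = 26
LF_F = LS_I = 37; LS_F = 37−12 = 25
LF_E = LS_F = 25; LS_E = 25−15 = 10
LF_D = min(LS_G=26, LS_I=37) = 26; LS_D = 26−8 = 18
LF_C = min(LS_F=25, LS_I=37) = 25; LS_C = 25−12 = 13
LF_B = min(LS_D=18, LS_E=10, LS_G=26, LS_H=27) = 10; LS_B = 10−6 = 4
LF_A = min(LS_C=13, LS_E=10) = 10; LS_A = 10−10 = 0
Slack_C = LS_C − ES_C = 13 − 10 = 3

3 days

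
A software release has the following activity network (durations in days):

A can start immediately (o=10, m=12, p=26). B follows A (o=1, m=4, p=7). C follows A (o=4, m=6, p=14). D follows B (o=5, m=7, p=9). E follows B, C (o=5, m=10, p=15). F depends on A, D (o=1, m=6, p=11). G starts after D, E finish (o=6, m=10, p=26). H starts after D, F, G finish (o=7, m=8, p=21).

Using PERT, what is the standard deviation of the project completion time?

te_A = (10 + 4·12 + 26)/6 = 84/6 = 14; σ²_A = ((26−10)/6)² = 7.111
te_B = (1 + 4·4 + 7)/6 = 24/6 = 4; σ²_B = ((7−1)/6)² = 1.000
te_C = (4 + 4·6 + 14)/6 = 42/6 = 7; σ²_C = ((14−4)/6)² = 2.778
te_D = (5 + 4·7 + 9)/6 = 42/6 = 7; σ²_D = ((9−5)/6)² = 0.444
te_E = (5 + 4·10 + 15)/6 = 60/6 = 10; σ²_E = ((15−5)/6)² = 2.778
te_F = (1 + 4·6 + 11)/6 = 36/6 = 6; σ²_F = ((11−1)/6)² = 2.778
te_G = (6 + 4·10 + 26)/6 = 72/6 = 12; σ²_G = ((26−6)/6)² = 11.111
te_H = (7 + 4·8 + 21)/6 = 60/6 = 10; σ²_H = ((21−7)/6)² = 5.444

Forward pass:
ES_A = 0; EF_A = 14
ES_B = 14; EF_B = 14+4 = 18
ES_C = 14; EF_C = 14+7 = 21
ES_D = 18; EF_D = 18+7 = 25
ES_E = max(EF_B=18, EF_C=21) = 21; EF_E = 21+10 = 31
ES_F = max(EF_A=14, EF_D=25) = 25; EF_F = 25+6 = 31
ES_G = max(EF_D=25, EF_E=31) = 31; EF_G = 31+12 = 43
ES_H = max(EF_D=25, EF_F=31, EF_G=43) = 43; EF_H = 43+10 = 53
Expected project duration μ = 53 days. Critical path: A → C → E → G → H.

Variance along critical path = 7.111 + 2.778 + 2.778 + 11.111 + 5.444 = 29.222
σ = √29.222 = 5.406 days

5.41 days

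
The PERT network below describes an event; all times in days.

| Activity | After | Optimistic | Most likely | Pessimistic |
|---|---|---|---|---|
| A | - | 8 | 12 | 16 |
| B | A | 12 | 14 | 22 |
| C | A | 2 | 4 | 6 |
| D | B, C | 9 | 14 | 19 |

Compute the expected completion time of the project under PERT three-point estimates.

te_A = (8 + 4·12 + 16)/6 = 72/6 = 12
te_B = (12 + 4·14 + 22)/6 = 90/6 = 15
te_C = (2 + 4·4 + 6)/6 = 24/6 = 4
te_D = (9 + 4·14 + 19)/6 = 84/6 = 14

Forward pass:
ES_A = 0; EF_A = 12
ES_B = 12; EF_B = 12+15 = 27
ES_C = 12; EF_C = 12+4 = 16
ES_D = max(EF_B=27, EF_C=16) = 27; EF_D = 27+14 = 41
Expected project duration μ = 41 days. Critical path: A → B → D.

41 days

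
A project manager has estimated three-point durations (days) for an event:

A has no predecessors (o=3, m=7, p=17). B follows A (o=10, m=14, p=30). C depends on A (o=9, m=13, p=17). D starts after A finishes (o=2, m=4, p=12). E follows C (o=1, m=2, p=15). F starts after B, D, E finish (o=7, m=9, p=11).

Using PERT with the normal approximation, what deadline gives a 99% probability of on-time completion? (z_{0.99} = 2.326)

te_A = (3 + 4·7 + 17)/6 = 48/6 = 8; σ²_A = ((17−3)/6)² = 5.444
te_B = (10 + 4·14 + 30)/6 = 96/6 = 16; σ²_B = ((30−10)/6)² = 11.111
te_C = (9 + 4·13 + 17)/6 = 78/6 = 13; σ²_C = ((17−9)/6)² = 1.778
te_D = (2 + 4·4 + 12)/6 = 30/6 = 5; σ²_D = ((12−2)/6)² = 2.778
te_E = (1 + 4·2 + 15)/6 = 24/6 = 4; σ²_E = ((15−1)/6)² = 5.444
te_F = (7 + 4·9 + 11)/6 = 54/6 = 9; σ²_F = ((11−7)/6)² = 0.444

Forward pass:
ES_A = 0; EF_A = 8
ES_B = 8; EF_B = 8+16 = 24
ES_C = 8; EF_C = 8+13 = 21
ES_D = 8; EF_D = 8+5 = 13
ES_E = 21; EF_E = 21+4 = 25
ES_F = max(EF_B=24, EF_D=13, EF_E=25) = 25; EF_F = 25+9 = 34
Expected project duration μ = 34 days. Critical path: A → C → E → F.

Variance along critical path = 5.444 + 1.778 + 5.444 + 0.444 = 13.111; σ = 3.621 days.
D = μ + z·σ = 34 + 2.326·3.621 = 42.4 days

42.4 days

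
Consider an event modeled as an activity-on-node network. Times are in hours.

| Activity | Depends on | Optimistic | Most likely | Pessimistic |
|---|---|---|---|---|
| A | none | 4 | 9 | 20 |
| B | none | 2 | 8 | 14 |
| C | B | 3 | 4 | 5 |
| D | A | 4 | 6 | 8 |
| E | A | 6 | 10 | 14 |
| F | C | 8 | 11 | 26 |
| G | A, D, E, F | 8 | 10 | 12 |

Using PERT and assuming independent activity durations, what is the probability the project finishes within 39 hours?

0.861

te_A = (4 + 4·9 + 20)/6 = 60/6 = 10; σ²_A = ((20−4)/6)² = 7.111
te_B = (2 + 4·8 + 14)/6 = 48/6 = 8; σ²_B = ((14−2)/6)² = 4.000
te_C = (3 + 4·4 + 5)/6 = 24/6 = 4; σ²_C = ((5−3)/6)² = 0.111
te_D = (4 + 4·6 + 8)/6 = 36/6 = 6; σ²_D = ((8−4)/6)² = 0.444
te_E = (6 + 4·10 + 14)/6 = 60/6 = 10; σ²_E = ((14−6)/6)² = 1.778
te_F = (8 + 4·11 + 26)/6 = 78/6 = 13; σ²_F = ((26−8)/6)² = 9.000
te_G = (8 + 4·10 + 12)/6 = 60/6 = 10; σ²_G = ((12−8)/6)² = 0.444

Forward pass:
ES_A = 0; EF_A = 10
ES_B = 0; EF_B = 8
ES_C = 8; EF_C = 8+4 = 12
ES_D = 10; EF_D = 10+6 = 16
ES_E = 10; EF_E = 10+10 = 20
ES_F = 12; EF_F = 12+13 = 25
ES_G = max(EF_A=10, EF_D=16, EF_E=20, EF_F=25) = 25; EF_G = 25+10 = 35
Expected project duration μ = 35 hours. Critical path: B → C → F → G.

Variance along critical path = 4.000 + 0.111 + 9.000 + 0.444 = 13.556; σ = √13.556 = 3.682 hours.
Z = (39 − 35) / 3.682 = 1.086
P(T ≤ 39) = Φ(1.086) ≈ 0.861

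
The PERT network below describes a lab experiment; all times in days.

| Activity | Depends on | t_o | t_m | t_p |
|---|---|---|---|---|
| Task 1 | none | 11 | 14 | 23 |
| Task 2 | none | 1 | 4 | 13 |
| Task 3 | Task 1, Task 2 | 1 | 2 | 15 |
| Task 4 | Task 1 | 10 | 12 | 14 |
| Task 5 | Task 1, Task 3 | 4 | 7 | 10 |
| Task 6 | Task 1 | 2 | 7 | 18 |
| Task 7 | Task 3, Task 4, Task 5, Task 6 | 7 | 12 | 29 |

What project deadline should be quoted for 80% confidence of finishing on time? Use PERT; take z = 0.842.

44.6 days

te_Task 1 = (11 + 4·14 + 23)/6 = 90/6 = 15; σ²_Task 1 = ((23−11)/6)² = 4.000
te_Task 2 = (1 + 4·4 + 13)/6 = 30/6 = 5; σ²_Task 2 = ((13−1)/6)² = 4.000
te_Task 3 = (1 + 4·2 + 15)/6 = 24/6 = 4; σ²_Task 3 = ((15−1)/6)² = 5.444
te_Task 4 = (10 + 4·12 + 14)/6 = 72/6 = 12; σ²_Task 4 = ((14−10)/6)² = 0.444
te_Task 5 = (4 + 4·7 + 10)/6 = 42/6 = 7; σ²_Task 5 = ((10−4)/6)² = 1.000
te_Task 6 = (2 + 4·7 + 18)/6 = 48/6 = 8; σ²_Task 6 = ((18−2)/6)² = 7.111
te_Task 7 = (7 + 4·12 + 29)/6 = 84/6 = 14; σ²_Task 7 = ((29−7)/6)² = 13.444

Forward pass:
ES_Task 1 = 0; EF_Task 1 = 15
ES_Task 2 = 0; EF_Task 2 = 5
ES_Task 3 = max(EF_Task 1=15, EF_Task 2=5) = 15; EF_Task 3 = 15+4 = 19
ES_Task 4 = 15; EF_Task 4 = 15+12 = 27
ES_Task 5 = max(EF_Task 1=15, EF_Task 3=19) = 19; EF_Task 5 = 19+7 = 26
ES_Task 6 = 15; EF_Task 6 = 15+8 = 23
ES_Task 7 = max(EF_Task 3=19, EF_Task 4=27, EF_Task 5=26, EF_Task 6=23) = 27; EF_Task 7 = 27+14 = 41
Expected project duration μ = 41 days. Critical path: Task 1 → Task 4 → Task 7.

Variance along critical path = 4.000 + 0.444 + 13.444 = 17.889; σ = 4.230 days.
D = μ + z·σ = 41 + 0.842·4.230 = 44.6 days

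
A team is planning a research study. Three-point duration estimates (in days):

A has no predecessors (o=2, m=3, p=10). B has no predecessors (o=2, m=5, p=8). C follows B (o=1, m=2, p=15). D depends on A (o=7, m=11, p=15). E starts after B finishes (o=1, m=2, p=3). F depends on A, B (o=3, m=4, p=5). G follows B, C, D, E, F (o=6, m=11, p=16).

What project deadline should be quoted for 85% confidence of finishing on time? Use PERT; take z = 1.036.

te_A = (2 + 4·3 + 10)/6 = 24/6 = 4; σ²_A = ((10−2)/6)² = 1.778
te_B = (2 + 4·5 + 8)/6 = 30/6 = 5; σ²_B = ((8−2)/6)² = 1.000
te_C = (1 + 4·2 + 15)/6 = 24/6 = 4; σ²_C = ((15−1)/6)² = 5.444
te_D = (7 + 4·11 + 15)/6 = 66/6 = 11; σ²_D = ((15−7)/6)² = 1.778
te_E = (1 + 4·2 + 3)/6 = 12/6 = 2; σ²_E = ((3−1)/6)² = 0.111
te_F = (3 + 4·4 + 5)/6 = 24/6 = 4; σ²_F = ((5−3)/6)² = 0.111
te_G = (6 + 4·11 + 16)/6 = 66/6 = 11; σ²_G = ((16−6)/6)² = 2.778

Forward pass:
ES_A = 0; EF_A = 4
ES_B = 0; EF_B = 5
ES_C = 5; EF_C = 5+4 = 9
ES_D = 4; EF_D = 4+11 = 15
ES_E = 5; EF_E = 5+2 = 7
ES_F = max(EF_A=4, EF_B=5) = 5; EF_F = 5+4 = 9
ES_G = max(EF_B=5, EF_C=9, EF_D=15, EF_E=7, EF_F=9) = 15; EF_G = 15+11 = 26
Expected project duration μ = 26 days. Critical path: A → D → G.

Variance along critical path = 1.778 + 1.778 + 2.778 = 6.333; σ = 2.517 days.
D = μ + z·σ = 26 + 1.036·2.517 = 28.6 days

28.6 days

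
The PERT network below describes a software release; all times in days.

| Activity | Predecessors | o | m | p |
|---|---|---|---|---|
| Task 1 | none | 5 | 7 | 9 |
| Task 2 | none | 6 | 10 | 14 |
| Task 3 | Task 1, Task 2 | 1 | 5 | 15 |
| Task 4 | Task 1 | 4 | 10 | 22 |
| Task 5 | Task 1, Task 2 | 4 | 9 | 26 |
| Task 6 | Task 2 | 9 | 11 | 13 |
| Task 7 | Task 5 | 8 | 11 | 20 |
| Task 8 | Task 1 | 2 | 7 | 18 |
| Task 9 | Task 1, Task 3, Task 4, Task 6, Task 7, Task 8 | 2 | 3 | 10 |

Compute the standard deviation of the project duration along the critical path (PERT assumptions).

te_Task 1 = (5 + 4·7 + 9)/6 = 42/6 = 7; σ²_Task 1 = ((9−5)/6)² = 0.444
te_Task 2 = (6 + 4·10 + 14)/6 = 60/6 = 10; σ²_Task 2 = ((14−6)/6)² = 1.778
te_Task 3 = (1 + 4·5 + 15)/6 = 36/6 = 6; σ²_Task 3 = ((15−1)/6)² = 5.444
te_Task 4 = (4 + 4·10 + 22)/6 = 66/6 = 11; σ²_Task 4 = ((22−4)/6)² = 9.000
te_Task 5 = (4 + 4·9 + 26)/6 = 66/6 = 11; σ²_Task 5 = ((26−4)/6)² = 13.444
te_Task 6 = (9 + 4·11 + 13)/6 = 66/6 = 11; σ²_Task 6 = ((13−9)/6)² = 0.444
te_Task 7 = (8 + 4·11 + 20)/6 = 72/6 = 12; σ²_Task 7 = ((20−8)/6)² = 4.000
te_Task 8 = (2 + 4·7 + 18)/6 = 48/6 = 8; σ²_Task 8 = ((18−2)/6)² = 7.111
te_Task 9 = (2 + 4·3 + 10)/6 = 24/6 = 4; σ²_Task 9 = ((10−2)/6)² = 1.778

Forward pass:
ES_Task 1 = 0; EF_Task 1 = 7
ES_Task 2 = 0; EF_Task 2 = 10
ES_Task 3 = max(EF_Task 1=7, EF_Task 2=10) = 10; EF_Task 3 = 10+6 = 16
ES_Task 4 = 7; EF_Task 4 = 7+11 = 18
ES_Task 5 = max(EF_Task 1=7, EF_Task 2=10) = 10; EF_Task 5 = 10+11 = 21
ES_Task 6 = 10; EF_Task 6 = 10+11 = 21
ES_Task 7 = 21; EF_Task 7 = 21+12 = 33
ES_Task 8 = 7; EF_Task 8 = 7+8 = 15
ES_Task 9 = max(EF_Task 1=7, EF_Task 3=16, EF_Task 4=18, EF_Task 6=21, EF_Task 7=33, EF_Task 8=15) = 33; EF_Task 9 = 33+4 = 37
Expected project duration μ = 37 days. Critical path: Task 2 → Task 5 → Task 7 → Task 9.

Variance along critical path = 1.778 + 13.444 + 4.000 + 1.778 = 21.000
σ = √21.000 = 4.583 days

4.58 days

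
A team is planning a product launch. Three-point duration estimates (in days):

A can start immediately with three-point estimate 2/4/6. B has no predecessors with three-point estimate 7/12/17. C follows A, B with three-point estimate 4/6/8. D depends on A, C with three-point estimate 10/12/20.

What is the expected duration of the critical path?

te_A = (2 + 4·4 + 6)/6 = 24/6 = 4
te_B = (7 + 4·12 + 17)/6 = 72/6 = 12
te_C = (4 + 4·6 + 8)/6 = 36/6 = 6
te_D = (10 + 4·12 + 20)/6 = 78/6 = 13

Forward pass:
ES_A = 0; EF_A = 4
ES_B = 0; EF_B = 12
ES_C = max(EF_A=4, EF_B=12) = 12; EF_C = 12+6 = 18
ES_D = max(EF_A=4, EF_C=18) = 18; EF_D = 18+13 = 31
Expected project duration μ = 31 days. Critical path: B → C → D.

31 days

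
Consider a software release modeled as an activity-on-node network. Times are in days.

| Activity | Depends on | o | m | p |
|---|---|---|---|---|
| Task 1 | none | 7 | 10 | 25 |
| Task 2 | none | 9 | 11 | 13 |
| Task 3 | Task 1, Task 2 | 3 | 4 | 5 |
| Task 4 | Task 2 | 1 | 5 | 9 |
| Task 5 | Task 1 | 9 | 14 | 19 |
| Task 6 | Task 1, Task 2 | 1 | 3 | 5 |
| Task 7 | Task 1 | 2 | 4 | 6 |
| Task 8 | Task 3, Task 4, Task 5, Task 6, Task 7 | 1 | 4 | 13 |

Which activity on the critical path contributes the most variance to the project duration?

te_Task 1 = (7 + 4·10 + 25)/6 = 72/6 = 12; σ²_Task 1 = ((25−7)/6)² = 9.000
te_Task 2 = (9 + 4·11 + 13)/6 = 66/6 = 11; σ²_Task 2 = ((13−9)/6)² = 0.444
te_Task 3 = (3 + 4·4 + 5)/6 = 24/6 = 4; σ²_Task 3 = ((5−3)/6)² = 0.111
te_Task 4 = (1 + 4·5 + 9)/6 = 30/6 = 5; σ²_Task 4 = ((9−1)/6)² = 1.778
te_Task 5 = (9 + 4·14 + 19)/6 = 84/6 = 14; σ²_Task 5 = ((19−9)/6)² = 2.778
te_Task 6 = (1 + 4·3 + 5)/6 = 18/6 = 3; σ²_Task 6 = ((5−1)/6)² = 0.444
te_Task 7 = (2 + 4·4 + 6)/6 = 24/6 = 4; σ²_Task 7 = ((6−2)/6)² = 0.444
te_Task 8 = (1 + 4·4 + 13)/6 = 30/6 = 5; σ²_Task 8 = ((13−1)/6)² = 4.000

Forward pass:
ES_Task 1 = 0; EF_Task 1 = 12
ES_Task 2 = 0; EF_Task 2 = 11
ES_Task 3 = max(EF_Task 1=12, EF_Task 2=11) = 12; EF_Task 3 = 12+4 = 16
ES_Task 4 = 11; EF_Task 4 = 11+5 = 16
ES_Task 5 = 12; EF_Task 5 = 12+14 = 26
ES_Task 6 = max(EF_Task 1=12, EF_Task 2=11) = 12; EF_Task 6 = 12+3 = 15
ES_Task 7 = 12; EF_Task 7 = 12+4 = 16
ES_Task 8 = max(EF_Task 3=16, EF_Task 4=16, EF_Task 5=26, EF_Task 6=15, EF_Task 7=16) = 26; EF_Task 8 = 26+5 = 31
Expected project duration μ = 31 days. Critical path: Task 1 → Task 5 → Task 8.

Variances on critical path: σ²_Task 1=9.000, σ²_Task 5=2.778, σ²_Task 8=4.000.
Largest is σ²_Task 1 = 9.000.

Task 1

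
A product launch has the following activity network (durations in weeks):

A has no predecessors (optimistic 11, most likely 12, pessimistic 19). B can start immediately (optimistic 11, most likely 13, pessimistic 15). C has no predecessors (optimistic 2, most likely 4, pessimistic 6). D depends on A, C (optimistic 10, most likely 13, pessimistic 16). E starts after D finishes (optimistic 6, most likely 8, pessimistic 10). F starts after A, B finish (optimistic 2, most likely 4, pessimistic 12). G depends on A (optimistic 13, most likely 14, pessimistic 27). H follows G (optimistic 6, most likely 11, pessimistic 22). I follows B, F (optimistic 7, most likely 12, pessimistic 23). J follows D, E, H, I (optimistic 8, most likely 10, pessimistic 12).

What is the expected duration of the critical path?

51 weeks

te_A = (11 + 4·12 + 19)/6 = 78/6 = 13
te_B = (11 + 4·13 + 15)/6 = 78/6 = 13
te_C = (2 + 4·4 + 6)/6 = 24/6 = 4
te_D = (10 + 4·13 + 16)/6 = 78/6 = 13
te_E = (6 + 4·8 + 10)/6 = 48/6 = 8
te_F = (2 + 4·4 + 12)/6 = 30/6 = 5
te_G = (13 + 4·14 + 27)/6 = 96/6 = 16
te_H = (6 + 4·11 + 22)/6 = 72/6 = 12
te_I = (7 + 4·12 + 23)/6 = 78/6 = 13
te_J = (8 + 4·10 + 12)/6 = 60/6 = 10

Forward pass:
ES_A = 0; EF_A = 13
ES_B = 0; EF_B = 13
ES_C = 0; EF_C = 4
ES_D = max(EF_A=13, EF_C=4) = 13; EF_D = 13+13 = 26
ES_E = 26; EF_E = 26+8 = 34
ES_F = max(EF_A=13, EF_B=13) = 13; EF_F = 13+5 = 18
ES_G = 13; EF_G = 13+16 = 29
ES_H = 29; EF_H = 29+12 = 41
ES_I = max(EF_B=13, EF_F=18) = 18; EF_I = 18+13 = 31
ES_J = max(EF_D=26, EF_E=34, EF_H=41, EF_I=31) = 41; EF_J = 41+10 = 51
Expected project duration μ = 51 weeks. Critical path: A → G → H → J.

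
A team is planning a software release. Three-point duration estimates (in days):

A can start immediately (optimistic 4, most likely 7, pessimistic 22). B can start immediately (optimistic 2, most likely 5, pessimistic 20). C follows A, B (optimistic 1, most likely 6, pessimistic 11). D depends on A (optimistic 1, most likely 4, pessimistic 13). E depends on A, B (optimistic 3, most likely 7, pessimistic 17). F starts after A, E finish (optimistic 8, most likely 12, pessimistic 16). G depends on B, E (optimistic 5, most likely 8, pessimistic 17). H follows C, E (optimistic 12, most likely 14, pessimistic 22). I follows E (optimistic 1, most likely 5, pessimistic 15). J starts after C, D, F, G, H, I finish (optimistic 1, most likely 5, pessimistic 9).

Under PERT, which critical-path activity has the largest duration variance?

A

te_A = (4 + 4·7 + 22)/6 = 54/6 = 9; σ²_A = ((22−4)/6)² = 9.000
te_B = (2 + 4·5 + 20)/6 = 42/6 = 7; σ²_B = ((20−2)/6)² = 9.000
te_C = (1 + 4·6 + 11)/6 = 36/6 = 6; σ²_C = ((11−1)/6)² = 2.778
te_D = (1 + 4·4 + 13)/6 = 30/6 = 5; σ²_D = ((13−1)/6)² = 4.000
te_E = (3 + 4·7 + 17)/6 = 48/6 = 8; σ²_E = ((17−3)/6)² = 5.444
te_F = (8 + 4·12 + 16)/6 = 72/6 = 12; σ²_F = ((16−8)/6)² = 1.778
te_G = (5 + 4·8 + 17)/6 = 54/6 = 9; σ²_G = ((17−5)/6)² = 4.000
te_H = (12 + 4·14 + 22)/6 = 90/6 = 15; σ²_H = ((22−12)/6)² = 2.778
te_I = (1 + 4·5 + 15)/6 = 36/6 = 6; σ²_I = ((15−1)/6)² = 5.444
te_J = (1 + 4·5 + 9)/6 = 30/6 = 5; σ²_J = ((9−1)/6)² = 1.778

Forward pass:
ES_A = 0; EF_A = 9
ES_B = 0; EF_B = 7
ES_C = max(EF_A=9, EF_B=7) = 9; EF_C = 9+6 = 15
ES_D = 9; EF_D = 9+5 = 14
ES_E = max(EF_A=9, EF_B=7) = 9; EF_E = 9+8 = 17
ES_F = max(EF_A=9, EF_E=17) = 17; EF_F = 17+12 = 29
ES_G = max(EF_B=7, EF_E=17) = 17; EF_G = 17+9 = 26
ES_H = max(EF_C=15, EF_E=17) = 17; EF_H = 17+15 = 32
ES_I = 17; EF_I = 17+6 = 23
ES_J = max(EF_C=15, EF_D=14, EF_F=29, EF_G=26, EF_H=32, EF_I=23) = 32; EF_J = 32+5 = 37
Expected project duration μ = 37 days. Critical path: A → E → H → J.

Variances on critical path: σ²_A=9.000, σ²_E=5.444, σ²_H=2.778, σ²_J=1.778.
Largest is σ²_A = 9.000.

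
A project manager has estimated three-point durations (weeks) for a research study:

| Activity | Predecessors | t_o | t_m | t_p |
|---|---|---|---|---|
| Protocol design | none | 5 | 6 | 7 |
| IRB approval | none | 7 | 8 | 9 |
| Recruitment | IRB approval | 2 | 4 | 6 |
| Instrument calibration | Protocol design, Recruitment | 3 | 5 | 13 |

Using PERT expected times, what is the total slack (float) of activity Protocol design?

te_Protocol design = (5 + 4·6 + 7)/6 = 36/6 = 6
te_IRB approval = (7 + 4·8 + 9)/6 = 48/6 = 8
te_Recruitment = (2 + 4·4 + 6)/6 = 24/6 = 4
te_Instrument calibration = (3 + 4·5 + 13)/6 = 36/6 = 6

Forward pass:
ES_Protocol design = 0; EF_Protocol design = 6
ES_IRB approval = 0; EF_IRB approval = 8
ES_Recruitment = 8; EF_Recruitment = 8+4 = 12
ES_Instrument calibration = max(EF_Protocol design=6, EF_Recruitment=12) = 12; EF_Instrument calibration = 12+6 = 18
Expected project duration μ = 18 weeks. Critical path: IRB approval → Recruitment → Instrument calibration.

Backward pass:
LF_Instrument calibration = 18; LS_Instrument calibration = 18−6 = 12
LF_Recruitment = LS_Instrument calibration = 12; LS_Recruitment = 12−4 = 8
LF_IRB approval = LS_Recruitment = 8; LS_IRB approval = 8−8 = 0
LF_Protocol design = LS_Instrument calibration = 12; LS_Protocol design = 12−6 = 6
Slack_Protocol design = LS_Protocol design − ES_Protocol design = 6 − 0 = 6

6 weeks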